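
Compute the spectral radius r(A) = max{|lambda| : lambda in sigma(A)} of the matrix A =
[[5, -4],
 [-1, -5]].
r(A) = sqrt(116)/2 ≈ 5.3852

The eigenvalues of A are the roots of its characteristic polynomial. With M = A (coefficients from the trace and determinant):
  p(λ) = det(λ I - M) = λ^2 - 29.
For λ^2 - 29 the discriminant is 116. It is nonnegative but not a perfect square, so the roots are real and irrational: λ = ± sqrt(116)/2 ≈ 5.3852, -5.3852.
Thus the eigenvalues (to 4 decimals) are 5.3852 (modulus 5.3852); -5.3852 (modulus 5.3852). The spectral radius is the largest modulus: r(A) = sqrt(116)/2 ≈ 5.3852. (Cross-check: r(A) ≤ ||A||_2 ≈ 7.0902; equality holds whenever A is normal, though it can also hold for some non-normal A.)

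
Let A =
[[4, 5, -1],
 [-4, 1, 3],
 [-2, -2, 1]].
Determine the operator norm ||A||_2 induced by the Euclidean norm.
||A||_2 ≈ 7.6765 (= sqrt(largest eigenvalue of A^T A))

||A||_2 = sigma_max(A) = sqrt(lambda_max(A^T A)). Form the symmetric matrix M = A^T A =
[[36, 20, -18],
 [20, 30, -4],
 [-18, -4, 11]].
Its characteristic polynomial (trace, sum of principal 2x2 minors, determinant of M give the coefficients) is
  p(λ) = det(λ I - M) = λ^3 - 77λ^2 + 1066λ - 64.
No integer candidate from the rational root theorem (±divisors of 64) is a root, so the roots are irrational. The cubic discriminant is Δ = 1869608164 > 0, so there are three distinct real roots. p(0) = -64 and p(1) = 926 have opposite signs, so a root lies in (0, 1); Newton's method refines it to λ ≈ 0.0603. p(18) = 8 and p(19) = -748 have opposite signs, so a root lies in (18, 19); Newton's method refines it to λ ≈ 18.0109. p(58) = -2152 and p(59) = 172 have opposite signs, so a root lies in (58, 59); Newton's method refines it to λ ≈ 58.9288. Check (Vieta): the three roots sum to 77, matching tr M = 77.
So the eigenvalues of A^T A are ≈ 0.0603, 18.0109, 58.9288 (all ≥ 0, as they must be for A^T A). The largest is λ_max ≈ 58.9288, hence ||A||_2 = sqrt(λ_max) ≈ 7.6765.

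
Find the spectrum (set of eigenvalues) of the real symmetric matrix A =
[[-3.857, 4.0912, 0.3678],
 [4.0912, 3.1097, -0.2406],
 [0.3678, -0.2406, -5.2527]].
sigma(A) ≈ {-6, -5, 5}

A is real symmetric, so its spectrum consists of real eigenvalues. Expanding the characteristic polynomial of the displayed matrix gives
  det(λ I - A) = p(λ) = λ^3 + (6)λ^2 + (-25)λ + (-150).
Solving p(λ) = 0 yields eigenvalues ≈ -6, -5, 5. (A is shown rounded to 4 decimals, so these recover the underlying integer eigenvalues to within that precision.)
Verification: the trace of A = -6 equals the sum of eigenvalues -6, and det(A) ≈ 149.9993 matches the eigenvalue product 150.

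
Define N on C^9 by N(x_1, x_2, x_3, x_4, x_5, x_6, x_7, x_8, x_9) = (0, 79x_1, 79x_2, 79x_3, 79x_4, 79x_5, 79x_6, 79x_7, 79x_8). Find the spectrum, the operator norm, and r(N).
sigma(N) = {0}; ||N|| = 79; r(N) = 0. (N is nilpotent with N^9 = 0.)

On C^9, N is a strictly lower-triangular matrix with 79 on the subdiagonal and zeros elsewhere, so its characteristic polynomial is lambda^9 and every eigenvalue is 0: sigma(N) = {0}. For the operator norm, N e_i = 79e_{i+1} for i = 1, ..., 8 and N e_9 = 0, so the singular values of N are 79 (with multiplicity 8) and 0; hence ||N|| = 79. The spectral radius r(N) = max|lambda| = 0. Note ||N|| > r(N) — characteristic of non-normal nilpotent operators. Indeed N^9 = 0.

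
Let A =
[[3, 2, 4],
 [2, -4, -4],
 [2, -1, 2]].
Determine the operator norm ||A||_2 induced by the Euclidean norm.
||A||_2 ≈ 7.229 (= sqrt(largest eigenvalue of A^T A))

||A||_2 = sigma_max(A) = sqrt(lambda_max(A^T A)). Form the symmetric matrix M = A^T A =
[[17, -4, 8],
 [-4, 21, 22],
 [8, 22, 36]].
Its characteristic polynomial (trace, sum of principal 2x2 minors, determinant of M give the coefficients) is
  p(λ) = det(λ I - M) = λ^3 - 74λ^2 + 1161λ - 1296.
No integer candidate from the rational root theorem (±divisors of 1296) is a root, so the roots are irrational. The cubic discriminant is Δ = 979641216 > 0, so there are three distinct real roots. p(1) = -208 and p(2) = 738 have opposite signs, so a root lies in (1, 2); Newton's method refines it to λ ≈ 1.2077. p(20) = 324 and p(21) = -288 have opposite signs, so a root lies in (20, 21); Newton's method refines it to λ ≈ 20.5345. p(52) = -412 and p(53) = 1248 have opposite signs, so a root lies in (52, 53); Newton's method refines it to λ ≈ 52.2578. Check (Vieta): the three roots sum to 74, matching tr M = 74.
So the eigenvalues of A^T A are ≈ 1.2077, 20.5345, 52.2578 (all ≥ 0, as they must be for A^T A). The largest is λ_max ≈ 52.2578, hence ||A||_2 = sqrt(λ_max) ≈ 7.229.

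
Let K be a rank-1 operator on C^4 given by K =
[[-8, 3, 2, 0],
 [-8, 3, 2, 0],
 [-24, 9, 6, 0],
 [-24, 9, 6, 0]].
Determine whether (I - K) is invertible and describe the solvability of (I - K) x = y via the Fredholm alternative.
(I - K) is singular (det(I - K) = 0, i.e. 1 ∈ sigma(K)). (I - K) x = y is solvable iff y ⊥ ker((I - K)^*) = span{(-8, 3, 2, 0)}, i.e. iff -8y_1 + 3y_2 + 2y_3 = 0. When solvable, the solutions are x = y + c·(1, 1, 3, 3), c arbitrary (ker(I - K) = span{(1, 1, 3, 3)}, dimension 1).

K has rank 1, so it is an outer product K = u v^T: every row of K is a multiple of one row vector. Reading off the entries, u = (1, 1, 3, 3) and v = (-8, 3, 2, 0) (row i of K equals u_i·v^T). A rank-one matrix u v^T satisfies K u = u (v·u) and kills the (3)-dimensional subspace v^⊥, so its characteristic polynomial is lambda^3 (lambda - v·u) with v·u = tr K = 1. Hence the eigenvalues of I - K are 1 (multiplicity 3) and 1 - (1) = 0, so det(I - K) = 0. (Direct check: I - K =
[[9, -3, -2, 0],
 [8, -2, -2, 0],
 [24, -9, -5, 0],
 [24, -9, -6, 1]]
has determinant 0.) So 1 is an eigenvalue of K and (I - K) is not invertible. The finite-dimensional Fredholm alternative says: either (I - K) is invertible, or ker(I - K) ≠ {0} and then range(I - K) = ker((I - K)^*)^⊥, with dim ker(I - K) = dim ker((I - K)^*). We are in the second case, so we need both kernels. Kernel of I - K: (I - K) u = u - u (v·u) = u - u = 0, so ker(I - K) = span{u} = span{(1, 1, 3, 3)} (it is exactly 1-dimensional because rank(I - K) = 3). Kernel of the adjoint: K is real, so (I - K)^* = I - K^T = I - v u^T, and (I - v u^T) v = v - v (u·v) = 0; hence ker((I - K)^*) = span{v} = span{(-8, 3, 2, 0)}. Therefore (I - K) x = y is solvable iff <y, v> = 0, i.e. iff -8y_1 + 3y_2 + 2y_3 = 0. When this holds, K y = u (v·y) = 0, so (I - K) y = y and x = y is a particular solution; the full solution set is the line x = y + c·u = y + c·(1, 1, 3, 3), c ∈ C.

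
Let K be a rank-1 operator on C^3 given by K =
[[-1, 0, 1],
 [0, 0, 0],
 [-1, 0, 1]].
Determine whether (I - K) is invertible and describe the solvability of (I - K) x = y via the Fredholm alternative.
(I - K) is invertible (det(I - K) = 1 ≠ 0), so for every y in C^3 the equation (I - K) x = y has a unique solution.

K has rank 1, so it is an outer product K = u v^T: every row of K is a multiple of one row vector. Reading off the entries, u = (-1, 0, -1) and v = (1, 0, -1) (row i of K equals u_i·v^T). A rank-one matrix u v^T satisfies K u = u (v·u) and kills the (2)-dimensional subspace v^⊥, so its characteristic polynomial is lambda^2 (lambda - v·u) with v·u = tr K = 0. Hence the eigenvalues of I - K are 1 (multiplicity 2) and 1 - (0) = 1, so det(I - K) = 1. (Direct check: I - K =
[[2, 0, -1],
 [0, 1, 0],
 [1, 0, 0]]
has determinant 1.) The finite-dimensional Fredholm alternative says: either (I - K) is invertible, or ker(I - K) ≠ {0} and then range(I - K) = ker((I - K)^*)^⊥, with dim ker(I - K) = dim ker((I - K)^*). Since det(I - K) ≠ 0, 1 is not an eigenvalue of K and ker(I - K) = {0}, so we are in the first case: for every y there is a unique x = (I - K)^(-1) y. Explicitly, by the Sherman–Morrison formula, (I - u v^T)^(-1) = I + u v^T/(1 - v·u), i.e. (I - K)^(-1) = I + K.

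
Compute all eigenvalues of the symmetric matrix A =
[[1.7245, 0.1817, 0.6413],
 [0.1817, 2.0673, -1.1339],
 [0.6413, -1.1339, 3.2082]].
sigma(A) ≈ {1, 2, 4}

A is real symmetric, so its spectrum consists of real eigenvalues. Expanding the characteristic polynomial of the displayed matrix gives
  det(λ I - A) = p(λ) = λ^3 + (-7)λ^2 + (14)λ + (-8).
Solving p(λ) = 0 yields eigenvalues ≈ 1, 2, 4. (A is shown rounded to 4 decimals, so these recover the underlying integer eigenvalues to within that precision.)
Verification: the trace of A = 7 equals the sum of eigenvalues 7, and det(A) ≈ 7.9998 matches the eigenvalue product 8.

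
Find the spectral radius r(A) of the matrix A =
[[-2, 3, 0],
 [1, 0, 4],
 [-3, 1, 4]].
r(A) ≈ 4.0798

The eigenvalues of A are the roots of its characteristic polynomial. With M = A (coefficients from the trace, the sum of principal 2x2 minors, and det A):
  p(λ) = det(λ I - M) = λ^3 - 2λ^2 - 15λ + 40.
No integer candidate from the rational root theorem (±divisors of 40) is a root, so the roots are irrational. The cubic discriminant is Δ = -5920 < 0, so there is one real root and a complex-conjugate pair. p(-5) = -60 and p(-4) = 4 have opposite signs, so a root lies in (-5, -4); Newton's method refines it to λ ≈ -4.0798. Dividing out (λ - (-4.0798)) leaves approximately λ^2 - 6.0798λ + 9.8044. For λ^2 - 6.0798λ + 9.8044 the discriminant is -2.2536. It is negative, so the remaining roots are the complex-conjugate pair λ ≈ 3.0399 ± 0.7506i. Their product equals the constant term, so |λ|^2 ≈ 9.8044 and |λ| ≈ 3.1312.
Thus the eigenvalues (to 4 decimals) are -4.0798 (modulus 4.0798); 3.0399 ± 0.7506i (modulus 3.1312). The spectral radius is the largest modulus: r(A) ≈ 4.0798. (Cross-check: r(A) ≤ ||A||_2 ≈ 6.0795; equality holds whenever A is normal, though it can also hold for some non-normal A.)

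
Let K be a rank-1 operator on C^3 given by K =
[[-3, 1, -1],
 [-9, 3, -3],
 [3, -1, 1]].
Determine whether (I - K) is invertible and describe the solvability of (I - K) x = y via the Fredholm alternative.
(I - K) is singular (det(I - K) = 0, i.e. 1 ∈ sigma(K)). (I - K) x = y is solvable iff y ⊥ ker((I - K)^*) = span{(-3, 1, -1)}, i.e. iff -3y_1 + y_2 - y_3 = 0. When solvable, the solutions are x = y + c·(1, 3, -1), c arbitrary (ker(I - K) = span{(1, 3, -1)}, dimension 1).

K has rank 1, so it is an outer product K = u v^T: every row of K is a multiple of one row vector. Reading off the entries, u = (1, 3, -1) and v = (-3, 1, -1) (row i of K equals u_i·v^T). A rank-one matrix u v^T satisfies K u = u (v·u) and kills the (2)-dimensional subspace v^⊥, so its characteristic polynomial is lambda^2 (lambda - v·u) with v·u = tr K = 1. Hence the eigenvalues of I - K are 1 (multiplicity 2) and 1 - (1) = 0, so det(I - K) = 0. (Direct check: I - K =
[[4, -1, 1],
 [9, -2, 3],
 [-3, 1, 0]]
has determinant 0.) So 1 is an eigenvalue of K and (I - K) is not invertible. The finite-dimensional Fredholm alternative says: either (I - K) is invertible, or ker(I - K) ≠ {0} and then range(I - K) = ker((I - K)^*)^⊥, with dim ker(I - K) = dim ker((I - K)^*). We are in the second case, so we need both kernels. Kernel of I - K: (I - K) u = u - u (v·u) = u - u = 0, so ker(I - K) = span{u} = span{(1, 3, -1)} (it is exactly 1-dimensional because rank(I - K) = 2). Kernel of the adjoint: K is real, so (I - K)^* = I - K^T = I - v u^T, and (I - v u^T) v = v - v (u·v) = 0; hence ker((I - K)^*) = span{v} = span{(-3, 1, -1)}. Therefore (I - K) x = y is solvable iff <y, v> = 0, i.e. iff -3y_1 + y_2 - y_3 = 0. When this holds, K y = u (v·y) = 0, so (I - K) y = y and x = y is a particular solution; the full solution set is the line x = y + c·u = y + c·(1, 3, -1), c ∈ C.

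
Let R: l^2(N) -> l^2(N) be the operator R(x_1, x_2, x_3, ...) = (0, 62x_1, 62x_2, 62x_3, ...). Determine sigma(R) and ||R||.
sigma(R) = closed disk {z in C : |z| ≤ 62}; ||R|| = 62

Note R = 62·U where U is the unit right shift (U x)_k = x_{k-1} (with x_0 := 0); so ||R|| = 62||U|| and sigma(R) = 62·sigma(U). ||R x||^2 = sum_{k≥1} |62x_k|^2 = 3844||x||^2, so ||R|| = 62 and sigma(R) ⊂ {|z| ≤ 62}. For any |lambda| < 62, the equation (R - lambda I) x = 0 forces x_1 = 0, then 62x_k = lambda x_{k+1} ⇒ x = 0, so R has no eigenvalues. But (R - lambda I) is not surjective for |lambda| < 62: solving (R - lambda I) x = e_1 would require x_n proportional to (lambda/62)^(-n), which is not in l^2. So every |lambda| < 62 lies in the residual spectrum. The boundary |lambda| = 62 is in the approximate point spectrum (the spectrum is closed). Hence sigma(R) is the closed disk of radius 62.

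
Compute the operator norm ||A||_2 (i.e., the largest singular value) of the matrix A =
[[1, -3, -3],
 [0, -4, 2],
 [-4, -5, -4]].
||A||_2 ≈ 8.4461 (= sqrt(largest eigenvalue of A^T A))

||A||_2 = sigma_max(A) = sqrt(lambda_max(A^T A)). Form the symmetric matrix M = A^T A =
[[17, 17, 13],
 [17, 50, 21],
 [13, 21, 29]].
Its characteristic polynomial (trace, sum of principal 2x2 minors, determinant of M give the coefficients) is
  p(λ) = det(λ I - M) = λ^3 - 96λ^2 + 1894λ - 9604.
No integer candidate from the rational root theorem (±divisors of 9604) is a root, so the roots are irrational. The cubic discriminant is Δ = 836933360 > 0, so there are three distinct real roots. p(8) = -84 and p(9) = 395 have opposite signs, so a root lies in (8, 9); Newton's method refines it to λ ≈ 8.1559. p(16) = 220 and p(17) = -237 have opposite signs, so a root lies in (16, 17); Newton's method refines it to λ ≈ 16.5068. p(71) = -1155 and p(72) = 2348 have opposite signs, so a root lies in (71, 72); Newton's method refines it to λ ≈ 71.3373. Check (Vieta): the three roots sum to 96, matching tr M = 96.
So the eigenvalues of A^T A are ≈ 8.1559, 16.5068, 71.3373 (all ≥ 0, as they must be for A^T A). The largest is λ_max ≈ 71.3373, hence ||A||_2 = sqrt(λ_max) ≈ 8.4461.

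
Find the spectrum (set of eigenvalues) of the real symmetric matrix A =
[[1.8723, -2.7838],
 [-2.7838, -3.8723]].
sigma(A) ≈ {-5, 3}

A is real symmetric, so its spectrum consists of real eigenvalues. Expanding the characteristic polynomial of the displayed matrix gives
  det(λ I - A) = p(λ) = λ^2 + (2)λ + (-15).
Solving p(λ) = 0 yields eigenvalues ≈ -5, 3. (A is shown rounded to 4 decimals, so these recover the underlying integer eigenvalues to within that precision.)
Verification: the trace of A = -2 equals the sum of eigenvalues -2, and det(A) ≈ -14.9996 matches the eigenvalue product -15.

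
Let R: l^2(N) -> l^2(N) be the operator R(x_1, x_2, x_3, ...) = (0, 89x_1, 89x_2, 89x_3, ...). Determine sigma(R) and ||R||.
sigma(R) = closed disk {z in C : |z| ≤ 89}; ||R|| = 89

Note R = 89·U where U is the unit right shift (U x)_k = x_{k-1} (with x_0 := 0); so ||R|| = 89||U|| and sigma(R) = 89·sigma(U). ||R x||^2 = sum_{k≥1} |89x_k|^2 = 7921||x||^2, so ||R|| = 89 and sigma(R) ⊂ {|z| ≤ 89}. For any |lambda| < 89, the equation (R - lambda I) x = 0 forces x_1 = 0, then 89x_k = lambda x_{k+1} ⇒ x = 0, so R has no eigenvalues. But (R - lambda I) is not surjective for |lambda| < 89: solving (R - lambda I) x = e_1 would require x_n proportional to (lambda/89)^(-n), which is not in l^2. So every |lambda| < 89 lies in the residual spectrum. The boundary |lambda| = 89 is in the approximate point spectrum (the spectrum is closed). Hence sigma(R) is the closed disk of radius 89.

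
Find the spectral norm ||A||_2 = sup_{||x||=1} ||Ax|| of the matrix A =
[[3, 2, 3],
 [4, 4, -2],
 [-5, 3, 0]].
||A||_2 ≈ 7.2196 (= sqrt(largest eigenvalue of A^T A))

||A||_2 = sigma_max(A) = sqrt(lambda_max(A^T A)). Form the symmetric matrix M = A^T A =
[[50, 7, 1],
 [7, 29, -2],
 [1, -2, 13]].
Its characteristic polynomial (trace, sum of principal 2x2 minors, determinant of M give the coefficients) is
  p(λ) = det(λ I - M) = λ^3 - 92λ^2 + 2423λ - 17956.
No integer candidate from the rational root theorem (±divisors of 17956) is a root, so the roots are irrational. The cubic discriminant is Δ = 204962532 > 0, so there are three distinct real roots. p(12) = -400 and p(13) = 192 have opposite signs, so a root lies in (12, 13); Newton's method refines it to λ ≈ 12.6549. p(27) = 80 and p(28) = -288 have opposite signs, so a root lies in (27, 28); Newton's method refines it to λ ≈ 27.222. p(52) = -120 and p(53) = 912 have opposite signs, so a root lies in (52, 53); Newton's method refines it to λ ≈ 52.1231. Check (Vieta): the three roots sum to 92, matching tr M = 92.
So the eigenvalues of A^T A are ≈ 12.6549, 27.222, 52.1231 (all ≥ 0, as they must be for A^T A). The largest is λ_max ≈ 52.1231, hence ||A||_2 = sqrt(λ_max) ≈ 7.2196.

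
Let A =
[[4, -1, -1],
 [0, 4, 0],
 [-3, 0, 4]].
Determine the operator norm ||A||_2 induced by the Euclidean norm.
||A||_2 ≈ 6.1779 (= sqrt(largest eigenvalue of A^T A))

||A||_2 = sigma_max(A) = sqrt(lambda_max(A^T A)). Form the symmetric matrix M = A^T A =
[[25, -4, -16],
 [-4, 17, 1],
 [-16, 1, 17]].
Its characteristic polynomial (trace, sum of principal 2x2 minors, determinant of M give the coefficients) is
  p(λ) = det(λ I - M) = λ^3 - 59λ^2 + 866λ - 2704.
No integer candidate from the rational root theorem (±divisors of 2704) is a root, so the roots are irrational. The cubic discriminant is Δ = 80803524 > 0, so there are three distinct real roots. p(4) = -120 and p(5) = 276 have opposite signs, so a root lies in (4, 5); Newton's method refines it to λ ≈ 4.2798. p(16) = 144 and p(17) = -120 have opposite signs, so a root lies in (16, 17); Newton's method refines it to λ ≈ 16.5543. p(38) = -120 and p(39) = 650 have opposite signs, so a root lies in (38, 39); Newton's method refines it to λ ≈ 38.1659. Check (Vieta): the three roots sum to 59, matching tr M = 59.
So the eigenvalues of A^T A are ≈ 4.2798, 16.5543, 38.1659 (all ≥ 0, as they must be for A^T A). The largest is λ_max ≈ 38.1659, hence ||A||_2 = sqrt(λ_max) ≈ 6.1779.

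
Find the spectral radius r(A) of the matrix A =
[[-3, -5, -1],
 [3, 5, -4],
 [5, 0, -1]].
r(A) ≈ 5.1428

The eigenvalues of A are the roots of its characteristic polynomial. With M = A (coefficients from the trace, the sum of principal 2x2 minors, and det A):
  p(λ) = det(λ I - M) = λ^3 - λ^2 + 3λ - 125.
No integer candidate from the rational root theorem (±divisors of 125) is a root, so the roots are irrational. The cubic discriminant is Δ = -415724 < 0, so there is one real root and a complex-conjugate pair. p(5) = -10 and p(6) = 73 have opposite signs, so a root lies in (5, 6); Newton's method refines it to λ ≈ 5.1428. Dividing out (λ - (5.1428)) leaves approximately λ^2 + 4.1428λ + 24.3057. For λ^2 + 4.1428λ + 24.3057 the discriminant is -80.0601. It is negative, so the remaining roots are the complex-conjugate pair λ ≈ -2.0714 ± 4.4738i. Their product equals the constant term, so |λ|^2 ≈ 24.3057 and |λ| ≈ 4.9301.
Thus the eigenvalues (to 4 decimals) are 5.1428 (modulus 5.1428); -2.0714 ± 4.4738i (modulus 4.9301). The spectral radius is the largest modulus: r(A) ≈ 5.1428. (Cross-check: r(A) ≤ ||A||_2 ≈ 9.1193; equality holds whenever A is normal, though it can also hold for some non-normal A.)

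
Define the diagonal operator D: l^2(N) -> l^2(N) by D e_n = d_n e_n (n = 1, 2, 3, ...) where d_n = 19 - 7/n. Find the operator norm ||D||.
||D|| = 19

For a diagonal operator on l^2 with entries d_n, ||D|| = sup_n |d_n|. Here d_1 = 12, d_2 = 31/2, ..., and d_n = 19 - 7/n increases monotonically toward 19. All terms lie in [12, 19), so |d_n| = d_n and the supremum is the limit 19, which is not attained by any individual d_n. Hence ||D|| = 19.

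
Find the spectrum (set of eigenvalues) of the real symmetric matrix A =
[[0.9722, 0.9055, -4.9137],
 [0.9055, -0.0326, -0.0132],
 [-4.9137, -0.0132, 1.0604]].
sigma(A) ≈ {-4, 0, 6}

A is real symmetric, so its spectrum consists of real eigenvalues. Expanding the characteristic polynomial of the displayed matrix gives
  det(λ I - A) = p(λ) = λ^3 + (-2)λ^2 + (-24)λ + (-0.0013).
Solving p(λ) = 0 yields eigenvalues ≈ -4, 0, 6. (A is shown rounded to 4 decimals, so these recover the underlying integer eigenvalues to within that precision.)
Verification: the trace of A = 2 equals the sum of eigenvalues 2, and det(A) ≈ 0.0013 matches the eigenvalue product 0.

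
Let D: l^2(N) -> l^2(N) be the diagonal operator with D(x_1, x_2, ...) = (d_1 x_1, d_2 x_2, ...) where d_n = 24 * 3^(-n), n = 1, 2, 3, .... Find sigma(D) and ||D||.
sigma(D) = {24 * 3^(-n) : n ≥ 1} ∪ {0}; ||D|| = 8

A bounded diagonal operator on l^2 with diagonal entries d_n has spectrum equal to the closure of {d_n : n ≥ 1}: every d_n is an eigenvalue (with eigenvector e_n), so {d_n} ⊂ sigma(D); the spectrum is closed, so its closure is too; and for lambda not in the closure, (D - lambda I) has bounded inverse (the diagonal entries 1/(d_n - lambda) are bounded). For our sequence d_n = 24 * 3^(-n), n = 1, 2, 3, ...:
  - {d_n} = {24 * 3^(-n) : n ≥ 1}; the only limit point is 0
  - closure = {24 * 3^(-n) : n ≥ 1} ∪ {0}
For the norm: a diagonal operator has ||D|| = sup_n |d_n|. Here d_n = 24 * 3^(-n) is positive and decreasing, so sup_n |d_n| = d_1 = 24/3 = 8. So ||D|| = 8.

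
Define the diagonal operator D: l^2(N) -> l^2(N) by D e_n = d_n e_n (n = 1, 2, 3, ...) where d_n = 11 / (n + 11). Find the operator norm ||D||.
||D|| = 11/12 (attained at n = 1)

For D diagonal, ||D|| = sup_n |d_n| = sup_n 11/(n + 11). This is positive and strictly decreasing in n, so the supremum is attained at n = 1: d_1 = 11/(1 + 11) = 11/12. Hence ||D|| = 11/12.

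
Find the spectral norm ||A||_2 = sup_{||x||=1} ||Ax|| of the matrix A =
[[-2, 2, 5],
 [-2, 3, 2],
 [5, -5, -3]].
||A||_2 ≈ 9.9882 (= sqrt(largest eigenvalue of A^T A))

||A||_2 = sigma_max(A) = sqrt(lambda_max(A^T A)). Form the symmetric matrix M = A^T A =
[[33, -35, -29],
 [-35, 38, 31],
 [-29, 31, 38]].
Its characteristic polynomial (trace, sum of principal 2x2 minors, determinant of M give the coefficients) is
  p(λ) = det(λ I - M) = λ^3 - 109λ^2 + 925λ - 361.
No integer candidate from the rational root theorem (±divisors of 361) is a root, so the roots are irrational. The cubic discriminant is Δ = 5781488432 > 0, so there are three distinct real roots. p(0) = -361 and p(1) = 456 have opposite signs, so a root lies in (0, 1); Newton's method refines it to λ ≈ 0.41. p(8) = 575 and p(9) = -136 have opposite signs, so a root lies in (8, 9); Newton's method refines it to λ ≈ 8.8256. p(99) = -6796 and p(100) = 2139 have opposite signs, so a root lies in (99, 100); Newton's method refines it to λ ≈ 99.7644. Check (Vieta): the three roots sum to 109, matching tr M = 109.
So the eigenvalues of A^T A are ≈ 0.41, 8.8256, 99.7644 (all ≥ 0, as they must be for A^T A). The largest is λ_max ≈ 99.7644, hence ||A||_2 = sqrt(λ_max) ≈ 9.9882.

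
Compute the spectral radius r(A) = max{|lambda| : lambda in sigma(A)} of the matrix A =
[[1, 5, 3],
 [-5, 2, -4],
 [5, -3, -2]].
r(A) ≈ 5.3648

The eigenvalues of A are the roots of its characteristic polynomial. With M = A (coefficients from the trace, the sum of principal 2x2 minors, and det A):
  p(λ) = det(λ I - M) = λ^3 - λ^2 - 6λ + 151.
No integer candidate from the rational root theorem (±divisors of 151) is a root, so the roots are irrational. The cubic discriminant is Δ = -597815 < 0, so there is one real root and a complex-conjugate pair. p(-6) = -65 and p(-5) = 31 have opposite signs, so a root lies in (-6, -5); Newton's method refines it to λ ≈ -5.3648. Dividing out (λ - (-5.3648)) leaves approximately λ^2 - 6.3648λ + 28.1463. For λ^2 - 6.3648λ + 28.1463 the discriminant is -72.074. It is negative, so the remaining roots are the complex-conjugate pair λ ≈ 3.1824 ± 4.2448i. Their product equals the constant term, so |λ|^2 ≈ 28.1463 and |λ| ≈ 5.3053.
Thus the eigenvalues (to 4 decimals) are -5.3648 (modulus 5.3648); 3.1824 ± 4.2448i (modulus 5.3053). The spectral radius is the largest modulus: r(A) ≈ 5.3648. (Cross-check: r(A) ≤ ||A||_2 ≈ 8.1126; equality holds whenever A is normal, though it can also hold for some non-normal A.)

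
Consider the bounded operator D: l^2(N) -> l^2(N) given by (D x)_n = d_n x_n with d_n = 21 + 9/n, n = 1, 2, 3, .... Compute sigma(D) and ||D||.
sigma(D) = {21 + 9/n : n ≥ 1} ∪ {21}; ||D|| = 30

A bounded diagonal operator on l^2 with diagonal entries d_n has spectrum equal to the closure of {d_n : n ≥ 1}: every d_n is an eigenvalue (with eigenvector e_n), so {d_n} ⊂ sigma(D); the spectrum is closed, so its closure is too; and for lambda not in the closure, (D - lambda I) has bounded inverse (the diagonal entries 1/(d_n - lambda) are bounded). For our sequence d_n = 21 + 9/n, n = 1, 2, 3, ...:
  - {d_n} = {21 + 9/n : n ≥ 1}; the only limit point is 21
  - closure = {21 + 9/n : n ≥ 1} ∪ {21}
For the norm: a diagonal operator has ||D|| = sup_n |d_n|. Here d_n = 21 + 9/n is positive and decreasing, so sup_n |d_n| = d_1 = 21 + 9 = 30. So ||D|| = 30.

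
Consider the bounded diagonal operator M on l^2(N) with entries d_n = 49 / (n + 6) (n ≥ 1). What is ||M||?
||M|| = 7 (attained at n = 1)

For M diagonal, ||M|| = sup_n |d_n| = sup_n 49/(n + 6). This is positive and strictly decreasing in n, so the supremum is attained at n = 1: d_1 = 49/(1 + 6) = 7. Hence ||M|| = 7.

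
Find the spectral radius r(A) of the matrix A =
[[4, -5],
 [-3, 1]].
r(A) = (5 + sqrt(69))/2 ≈ 6.6533

The eigenvalues of A are the roots of its characteristic polynomial. With M = A (coefficients from the trace and determinant):
  p(λ) = det(λ I - M) = λ^2 - 5λ - 11.
For λ^2 - 5λ - 11 the discriminant is 69. It is nonnegative but not a perfect square, so the roots are real and irrational: λ = (5 ± sqrt(69))/2 ≈ 6.6533, -1.6533.
Thus the eigenvalues (to 4 decimals) are 6.6533 (modulus 6.6533); -1.6533 (modulus 1.6533). The spectral radius is the largest modulus: r(A) = (5 + sqrt(69))/2 ≈ 6.6533. (Cross-check: r(A) ≤ ||A||_2 ≈ 6.9646; equality holds whenever A is normal, though it can also hold for some non-normal A.)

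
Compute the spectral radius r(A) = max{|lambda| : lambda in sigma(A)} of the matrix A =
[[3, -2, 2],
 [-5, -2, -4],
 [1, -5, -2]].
r(A) ≈ 6.4116

The eigenvalues of A are the roots of its characteristic polynomial. With M = A (coefficients from the trace, the sum of principal 2x2 minors, and det A):
  p(λ) = det(λ I - M) = λ^3 + λ^2 - 40λ - 34.
No integer candidate from the rational root theorem (±divisors of 34) is a root, so the roots are irrational. The cubic discriminant is Δ = 251004 > 0, so there are three distinct real roots. p(-7) = -48 and p(-6) = 26 have opposite signs, so a root lies in (-7, -6); Newton's method refines it to λ ≈ -6.4116. p(-1) = 6 and p(0) = -34 have opposite signs, so a root lies in (-1, 0); Newton's method refines it to λ ≈ -0.8473. p(6) = -22 and p(7) = 78 have opposite signs, so a root lies in (6, 7); Newton's method refines it to λ ≈ 6.2589. Check (Vieta): the three roots sum to -1, matching tr M = -1.
Thus the eigenvalues (to 4 decimals) are -6.4116 (modulus 6.4116); -0.8473 (modulus 0.8473); 6.2589 (modulus 6.2589). The spectral radius is the largest modulus: r(A) ≈ 6.4116. (Cross-check: r(A) ≤ ||A||_2 ≈ 7.5536; equality holds whenever A is normal, though it can also hold for some non-normal A.)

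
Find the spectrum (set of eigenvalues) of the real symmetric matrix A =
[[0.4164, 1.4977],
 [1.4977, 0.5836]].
sigma(A) ≈ {-1, 2}

A is real symmetric, so its spectrum consists of real eigenvalues. Expanding the characteristic polynomial of the displayed matrix gives
  det(λ I - A) = p(λ) = λ^2 + (-1)λ + (-2).
Solving p(λ) = 0 yields eigenvalues ≈ -1, 2. (A is shown rounded to 4 decimals, so these recover the underlying integer eigenvalues to within that precision.)
Verification: the trace of A = 1 equals the sum of eigenvalues 1, and det(A) ≈ -2.0001 matches the eigenvalue product -2.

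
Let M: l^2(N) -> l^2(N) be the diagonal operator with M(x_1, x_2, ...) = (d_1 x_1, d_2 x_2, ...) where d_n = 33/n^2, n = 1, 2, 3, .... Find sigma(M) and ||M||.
sigma(M) = {33/n^2 : n ≥ 1} ∪ {0}; ||M|| = 33

A bounded diagonal operator on l^2 with diagonal entries d_n has spectrum equal to the closure of {d_n : n ≥ 1}: every d_n is an eigenvalue (with eigenvector e_n), so {d_n} ⊂ sigma(M); the spectrum is closed, so its closure is too; and for lambda not in the closure, (M - lambda I) has bounded inverse (the diagonal entries 1/(d_n - lambda) are bounded). For our sequence d_n = 33/n^2, n = 1, 2, 3, ...:
  - {d_n} = {33/n^2 : n ≥ 1}; the only limit point is 0
  - closure = {33/n^2 : n ≥ 1} ∪ {0}
For the norm: a diagonal operator has ||M|| = sup_n |d_n|. Here d_n = 33/n^2 is positive and decreasing, so sup_n |d_n| = d_1 = 33. So ||M|| = 33.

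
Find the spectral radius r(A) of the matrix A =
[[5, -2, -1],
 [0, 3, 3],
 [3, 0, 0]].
r(A) ≈ 4.639

The eigenvalues of A are the roots of its characteristic polynomial. With M = A (coefficients from the trace, the sum of principal 2x2 minors, and det A):
  p(λ) = det(λ I - M) = λ^3 - 8λ^2 + 18λ + 9.
No integer candidate from the rational root theorem (±divisors of 9) is a root, so the roots are irrational. The cubic discriminant is Δ = -9675 < 0, so there is one real root and a complex-conjugate pair. p(-1) = -18 and p(0) = 9 have opposite signs, so a root lies in (-1, 0); Newton's method refines it to λ ≈ -0.4182. Dividing out (λ - (-0.4182)) leaves approximately λ^2 - 8.4182λ + 21.5205. For λ^2 - 8.4182λ + 21.5205 the discriminant is -15.216. It is negative, so the remaining roots are the complex-conjugate pair λ ≈ 4.2091 ± 1.9504i. Their product equals the constant term, so |λ|^2 ≈ 21.5205 and |λ| ≈ 4.639.
Thus the eigenvalues (to 4 decimals) are -0.4182 (modulus 0.4182); 4.2091 ± 1.9504i (modulus 4.639). The spectral radius is the largest modulus: r(A) ≈ 4.639. (Cross-check: r(A) ≤ ||A||_2 ≈ 6.3777; equality holds whenever A is normal, though it can also hold for some non-normal A.)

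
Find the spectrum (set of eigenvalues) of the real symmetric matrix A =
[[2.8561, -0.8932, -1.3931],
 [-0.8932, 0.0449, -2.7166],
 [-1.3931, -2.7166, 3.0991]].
sigma(A) ≈ {-2, 3, 5}

A is real symmetric, so its spectrum consists of real eigenvalues. Expanding the characteristic polynomial of the displayed matrix gives
  det(λ I - A) = p(λ) = λ^3 + (-6)λ^2 + (-1)λ + (30).
Solving p(λ) = 0 yields eigenvalues ≈ -2, 3, 5. (A is shown rounded to 4 decimals, so these recover the underlying integer eigenvalues to within that precision.)
Verification: the trace of A = 6 equals the sum of eigenvalues 6, and det(A) ≈ -30.0006 matches the eigenvalue product -30.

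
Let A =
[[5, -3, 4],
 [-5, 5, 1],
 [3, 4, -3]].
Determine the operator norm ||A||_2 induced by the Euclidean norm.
||A||_2 ≈ 9.361 (= sqrt(largest eigenvalue of A^T A))

||A||_2 = sigma_max(A) = sqrt(lambda_max(A^T A)). Form the symmetric matrix M = A^T A =
[[59, -28, 6],
 [-28, 50, -19],
 [6, -19, 26]].
Its characteristic polynomial (trace, sum of principal 2x2 minors, determinant of M give the coefficients) is
  p(λ) = det(λ I - M) = λ^3 - 135λ^2 + 4603λ - 39601.
No integer candidate from the rational root theorem (±divisors of 39601) is a root, so the roots are irrational. The cubic discriminant is Δ = 6910886480 > 0, so there are three distinct real roots. p(13) = -380 and p(14) = 1125 have opposite signs, so a root lies in (13, 14); Newton's method refines it to λ ≈ 13.241. p(34) = 145 and p(35) = -996 have opposite signs, so a root lies in (34, 35); Newton's method refines it to λ ≈ 34.1302. p(87) = -2452 and p(88) = 1495 have opposite signs, so a root lies in (87, 88); Newton's method refines it to λ ≈ 87.6288. Check (Vieta): the three roots sum to 135, matching tr M = 135.
So the eigenvalues of A^T A are ≈ 13.241, 34.1302, 87.6288 (all ≥ 0, as they must be for A^T A). The largest is λ_max ≈ 87.6288, hence ||A||_2 = sqrt(λ_max) ≈ 9.361.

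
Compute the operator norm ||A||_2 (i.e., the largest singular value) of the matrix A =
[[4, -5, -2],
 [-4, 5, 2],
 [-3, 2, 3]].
||A||_2 = sqrt((112 + sqrt(10896))/2) ≈ 10.4015 (= sqrt(largest eigenvalue of A^T A))

||A||_2 = sigma_max(A) = sqrt(lambda_max(A^T A)). Form the symmetric matrix M = A^T A =
[[41, -46, -25],
 [-46, 54, 26],
 [-25, 26, 17]].
Its characteristic polynomial (trace, sum of principal 2x2 minors, determinant of M give the coefficients) is
  p(λ) = det(λ I - M) = λ^3 - 112λ^2 + 412λ.
The constant term is 0, so λ = 0 is a root. Dividing out λ leaves p(λ) = λ(λ^2 - 112λ + 412). For λ^2 - 112λ + 412 the discriminant is 10896. It is nonnegative but not a perfect square, so the roots are real and irrational: λ = (112 ± sqrt(10896))/2 ≈ 108.192, 3.808.
So the eigenvalues of A^T A are ≈ 0, 3.808, 108.192 (all ≥ 0, as they must be for A^T A). The largest is λ_max = (112 + sqrt(10896))/2 ≈ 108.192, hence ||A||_2 = sqrt(λ_max) = sqrt((112 + sqrt(10896))/2) ≈ 10.4015.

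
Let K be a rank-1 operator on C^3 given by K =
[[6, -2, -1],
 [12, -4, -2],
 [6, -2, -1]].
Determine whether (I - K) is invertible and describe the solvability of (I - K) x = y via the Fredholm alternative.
(I - K) is singular (det(I - K) = 0, i.e. 1 ∈ sigma(K)). (I - K) x = y is solvable iff y ⊥ ker((I - K)^*) = span{(6, -2, -1)}, i.e. iff 6y_1 - 2y_2 - y_3 = 0. When solvable, the solutions are x = y + c·(1, 2, 1), c arbitrary (ker(I - K) = span{(1, 2, 1)}, dimension 1).

K has rank 1, so it is an outer product K = u v^T: every row of K is a multiple of one row vector. Reading off the entries, u = (1, 2, 1) and v = (6, -2, -1) (row i of K equals u_i·v^T). A rank-one matrix u v^T satisfies K u = u (v·u) and kills the (2)-dimensional subspace v^⊥, so its characteristic polynomial is lambda^2 (lambda - v·u) with v·u = tr K = 1. Hence the eigenvalues of I - K are 1 (multiplicity 2) and 1 - (1) = 0, so det(I - K) = 0. (Direct check: I - K =
[[-5, 2, 1],
 [-12, 5, 2],
 [-6, 2, 2]]
has determinant 0.) So 1 is an eigenvalue of K and (I - K) is not invertible. The finite-dimensional Fredholm alternative says: either (I - K) is invertible, or ker(I - K) ≠ {0} and then range(I - K) = ker((I - K)^*)^⊥, with dim ker(I - K) = dim ker((I - K)^*). We are in the second case, so we need both kernels. Kernel of I - K: (I - K) u = u - u (v·u) = u - u = 0, so ker(I - K) = span{u} = span{(1, 2, 1)} (it is exactly 1-dimensional because rank(I - K) = 2). Kernel of the adjoint: K is real, so (I - K)^* = I - K^T = I - v u^T, and (I - v u^T) v = v - v (u·v) = 0; hence ker((I - K)^*) = span{v} = span{(6, -2, -1)}. Therefore (I - K) x = y is solvable iff <y, v> = 0, i.e. iff 6y_1 - 2y_2 - y_3 = 0. When this holds, K y = u (v·y) = 0, so (I - K) y = y and x = y is a particular solution; the full solution set is the line x = y + c·u = y + c·(1, 2, 1), c ∈ C.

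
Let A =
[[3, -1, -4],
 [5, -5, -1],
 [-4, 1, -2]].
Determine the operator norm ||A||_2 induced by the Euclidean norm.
||A||_2 ≈ 8.655 (= sqrt(largest eigenvalue of A^T A))

||A||_2 = sigma_max(A) = sqrt(lambda_max(A^T A)). Form the symmetric matrix M = A^T A =
[[50, -32, -9],
 [-32, 27, 7],
 [-9, 7, 21]].
Its characteristic polynomial (trace, sum of principal 2x2 minors, determinant of M give the coefficients) is
  p(λ) = det(λ I - M) = λ^3 - 98λ^2 + 1813λ - 6241.
No integer candidate from the rational root theorem (±divisors of 6241) is a root, so the roots are irrational. The cubic discriminant is Δ = 3142923625 > 0, so there are three distinct real roots. p(4) = -493 and p(5) = 499 have opposite signs, so a root lies in (4, 5); Newton's method refines it to λ ≈ 4.4757. p(18) = 473 and p(19) = -313 have opposite signs, so a root lies in (18, 19); Newton's method refines it to λ ≈ 18.6146. p(74) = -3503 and p(75) = 359 have opposite signs, so a root lies in (74, 75); Newton's method refines it to λ ≈ 74.9097. Check (Vieta): the three roots sum to 98, matching tr M = 98.
So the eigenvalues of A^T A are ≈ 4.4757, 18.6146, 74.9097 (all ≥ 0, as they must be for A^T A). The largest is λ_max ≈ 74.9097, hence ||A||_2 = sqrt(λ_max) ≈ 8.655.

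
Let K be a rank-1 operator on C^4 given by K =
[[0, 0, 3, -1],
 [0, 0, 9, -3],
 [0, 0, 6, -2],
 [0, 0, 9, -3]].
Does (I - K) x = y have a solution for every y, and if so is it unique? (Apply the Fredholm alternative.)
(I - K) is invertible (det(I - K) = -2 ≠ 0), so for every y in C^4 the equation (I - K) x = y has a unique solution.

K has rank 1, so it is an outer product K = u v^T: every row of K is a multiple of one row vector. Reading off the entries, u = (-1, -3, -2, -3) and v = (0, 0, -3, 1) (row i of K equals u_i·v^T). A rank-one matrix u v^T satisfies K u = u (v·u) and kills the (3)-dimensional subspace v^⊥, so its characteristic polynomial is lambda^3 (lambda - v·u) with v·u = tr K = 3. Hence the eigenvalues of I - K are 1 (multiplicity 3) and 1 - (3) = -2, so det(I - K) = -2. (Direct check: I - K =
[[1, 0, -3, 1],
 [0, 1, -9, 3],
 [0, 0, -5, 2],
 [0, 0, -9, 4]]
has determinant -2.) The finite-dimensional Fredholm alternative says: either (I - K) is invertible, or ker(I - K) ≠ {0} and then range(I - K) = ker((I - K)^*)^⊥, with dim ker(I - K) = dim ker((I - K)^*). Since det(I - K) ≠ 0, 1 is not an eigenvalue of K and ker(I - K) = {0}, so we are in the first case: for every y there is a unique x = (I - K)^(-1) y. Explicitly, by the Sherman–Morrison formula, (I - u v^T)^(-1) = I + u v^T/(1 - v·u), i.e. (I - K)^(-1) = I + K/(-2).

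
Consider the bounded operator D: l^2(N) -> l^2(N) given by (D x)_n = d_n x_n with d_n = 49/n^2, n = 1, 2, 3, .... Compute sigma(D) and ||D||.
sigma(D) = {49/n^2 : n ≥ 1} ∪ {0}; ||D|| = 49

A bounded diagonal operator on l^2 with diagonal entries d_n has spectrum equal to the closure of {d_n : n ≥ 1}: every d_n is an eigenvalue (with eigenvector e_n), so {d_n} ⊂ sigma(D); the spectrum is closed, so its closure is too; and for lambda not in the closure, (D - lambda I) has bounded inverse (the diagonal entries 1/(d_n - lambda) are bounded). For our sequence d_n = 49/n^2, n = 1, 2, 3, ...:
  - {d_n} = {49/n^2 : n ≥ 1}; the only limit point is 0
  - closure = {49/n^2 : n ≥ 1} ∪ {0}
For the norm: a diagonal operator has ||D|| = sup_n |d_n|. Here d_n = 49/n^2 is positive and decreasing, so sup_n |d_n| = d_1 = 49. So ||D|| = 49.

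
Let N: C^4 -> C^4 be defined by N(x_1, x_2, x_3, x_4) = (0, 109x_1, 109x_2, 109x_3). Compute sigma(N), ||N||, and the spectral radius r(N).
sigma(N) = {0}; ||N|| = 109; r(N) = 0. (N is nilpotent with N^4 = 0.)

On C^4, N is a strictly lower-triangular matrix with 109 on the subdiagonal and zeros elsewhere, so its characteristic polynomial is lambda^4 and every eigenvalue is 0: sigma(N) = {0}. For the operator norm, N e_i = 109e_{i+1} for i = 1, ..., 3 and N e_4 = 0, so the singular values of N are 109 (with multiplicity 3) and 0; hence ||N|| = 109. The spectral radius r(N) = max|lambda| = 0. Note ||N|| > r(N) — characteristic of non-normal nilpotent operators. Indeed N^4 = 0.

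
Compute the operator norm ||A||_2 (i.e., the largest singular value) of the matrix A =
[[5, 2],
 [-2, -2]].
||A||_2 = 6 (= sqrt(largest eigenvalue of A^T A))

||A||_2 = sigma_max(A) = sqrt(lambda_max(A^T A)). Form the symmetric matrix M = A^T A =
[[29, 14],
 [14, 8]].
Its characteristic polynomial (trace, determinant of M give the coefficients) is
  p(λ) = det(λ I - M) = λ^2 - 37λ + 36.
For λ^2 - 37λ + 36 the discriminant is 1225. It is a perfect square (35^2), so the roots are rational: λ = (37 ± 35)/2 = 36, 1.
So the eigenvalues of A^T A are ≈ 1, 36 (all ≥ 0, as they must be for A^T A). The largest is λ_max = 36, hence ||A||_2 = sqrt(λ_max) = 6.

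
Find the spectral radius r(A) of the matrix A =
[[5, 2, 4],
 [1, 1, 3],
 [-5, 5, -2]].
r(A) ≈ 4.5808

The eigenvalues of A are the roots of its characteristic polynomial. With M = A (coefficients from the trace, the sum of principal 2x2 minors, and det A):
  p(λ) = det(λ I - M) = λ^3 - 4λ^2 - 4λ + 71.
No integer candidate from the rational root theorem (±divisors of 71) is a root, so the roots are irrational. The cubic discriminant is Δ = -96971 < 0, so there is one real root and a complex-conjugate pair. p(-4) = -41 and p(-3) = 20 have opposite signs, so a root lies in (-4, -3); Newton's method refines it to λ ≈ -3.3836. Dividing out (λ - (-3.3836)) leaves approximately λ^2 - 7.3836λ + 20.9834. For λ^2 - 7.3836λ + 20.9834 the discriminant is -29.4157. It is negative, so the remaining roots are the complex-conjugate pair λ ≈ 3.6918 ± 2.7118i. Their product equals the constant term, so |λ|^2 ≈ 20.9834 and |λ| ≈ 4.5808.
Thus the eigenvalues (to 4 decimals) are -3.3836 (modulus 3.3836); 3.6918 ± 2.7118i (modulus 4.5808). The spectral radius is the largest modulus: r(A) ≈ 4.5808. (Cross-check: r(A) ≤ ||A||_2 ≈ 8.7919; equality holds whenever A is normal, though it can also hold for some non-normal A.)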